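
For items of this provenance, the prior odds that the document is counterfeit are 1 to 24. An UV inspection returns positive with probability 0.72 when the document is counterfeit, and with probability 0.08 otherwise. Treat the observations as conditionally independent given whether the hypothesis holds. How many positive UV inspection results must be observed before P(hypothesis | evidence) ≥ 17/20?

3

Prior odds = 1/24.
Likelihood ratio of a positive result = 0.72/0.08 = 9.
Target posterior odds = 0.85/0.15 = 17/3.
Need (1/24) × 9ⁿ ≥ 17/3, i.e. 9ⁿ ≥ 136.
9² = 81 falls short of 136 but 9³ = 729 reaches it, so n = 3.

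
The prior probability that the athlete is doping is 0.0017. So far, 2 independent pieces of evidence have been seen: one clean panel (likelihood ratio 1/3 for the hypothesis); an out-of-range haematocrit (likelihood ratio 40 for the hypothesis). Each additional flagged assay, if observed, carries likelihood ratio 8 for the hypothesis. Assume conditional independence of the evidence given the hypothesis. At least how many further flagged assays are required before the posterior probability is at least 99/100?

Prior odds = 0.0017/0.9983 = 17/9983.
Combined Bayes factor of the evidence already in hand = (1/3) × 40 = 40/3.
Odds after that evidence = (17/9983) × 40/3 = 680/29949.
Target odds = 0.99/0.01 = 99.
Need 8ⁿ ≥ 99 ÷ (680/29949) = 2964951/680.
8⁴ = 4096 falls short of 2964951/680 but 8⁵ = 32768 reaches it, so n = 5.

5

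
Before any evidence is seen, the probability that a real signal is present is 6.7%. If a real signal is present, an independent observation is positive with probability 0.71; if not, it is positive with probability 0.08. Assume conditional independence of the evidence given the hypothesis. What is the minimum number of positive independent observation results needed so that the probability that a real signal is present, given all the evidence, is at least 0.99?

Prior odds = 0.067/0.933 = 67/933.
Likelihood ratio of a positive = 0.71/0.08 = 8.875.
Target odds: 0.99 ÷ 0.01 = 99.
Require 8.875ⁿ ≥ 99 ÷ (67/933) = 92367/67.
8.875³ = 357911/512 falls short of 92367/67 but 8.875⁴ = 25411681/4096 reaches it, so n = 4.

4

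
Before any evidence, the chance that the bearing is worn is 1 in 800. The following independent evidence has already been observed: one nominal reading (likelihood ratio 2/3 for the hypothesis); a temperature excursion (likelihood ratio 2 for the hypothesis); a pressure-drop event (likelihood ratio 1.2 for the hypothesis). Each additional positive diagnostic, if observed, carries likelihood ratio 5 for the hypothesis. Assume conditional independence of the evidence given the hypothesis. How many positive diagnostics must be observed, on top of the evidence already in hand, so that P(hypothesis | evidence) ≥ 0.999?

Prior odds = 0.00125/0.99875 = 1/799.
Combined Bayes factor of the evidence already in hand = (2/3) × 2 × 1.2 = 1.6.
Odds after that evidence = (1/799) × 1.6 = 8/3995.
Target odds = 0.999/0.001 = 999.
Need 5ⁿ ≥ 999 ÷ (8/3995) = 498875.625.
5⁸ = 390625 falls short of 498875.625 but 5⁹ = 1953125 reaches it, so n = 9.

9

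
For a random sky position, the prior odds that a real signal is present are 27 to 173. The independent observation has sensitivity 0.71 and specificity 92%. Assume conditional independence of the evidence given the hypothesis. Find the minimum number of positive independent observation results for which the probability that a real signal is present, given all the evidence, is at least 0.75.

Prior odds = 27/173.
False-positive rate = 1 − 0.92 = 0.08; likelihood ratio of a positive = 0.71/0.08 = 8.875.
Target odds: 0.75 ÷ 0.25 = 3.
Require 8.875ⁿ ≥ 3 ÷ (27/173) = 173/9.
8.875¹ = 8.875 falls short of 173/9 but 8.875² = 78.765625 reaches it, so n = 2.

2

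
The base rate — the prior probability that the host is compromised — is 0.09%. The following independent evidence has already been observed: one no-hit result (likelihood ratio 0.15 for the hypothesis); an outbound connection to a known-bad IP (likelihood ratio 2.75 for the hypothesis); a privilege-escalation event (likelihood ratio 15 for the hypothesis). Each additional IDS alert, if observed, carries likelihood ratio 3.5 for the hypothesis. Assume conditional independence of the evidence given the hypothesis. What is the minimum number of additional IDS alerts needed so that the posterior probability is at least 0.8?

Prior odds = 0.0009/0.9991 = 9/9991.
Combined Bayes factor of the evidence already in hand = 0.15 × 2.75 × 15 = 6.1875.
Odds after that evidence = (9/9991) × 6.1875 = 891/159856.
Target odds = 0.8/0.2 = 4.
Need 3.5ⁿ ≥ 4 ÷ (891/159856) = 639424/891.
3.5⁵ = 525.21875 falls short of 639424/891 but 3.5⁶ = 1838.265625 reaches it, so n = 6.

6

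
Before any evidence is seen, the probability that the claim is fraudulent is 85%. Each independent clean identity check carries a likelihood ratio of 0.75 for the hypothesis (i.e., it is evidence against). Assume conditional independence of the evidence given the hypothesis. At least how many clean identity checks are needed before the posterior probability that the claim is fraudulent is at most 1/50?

Prior odds: 0.85 ÷ 0.15 = 17/3.
Likelihood ratio per clean identity check = 0.75.
Target posterior odds = 0.02/0.98 = 1/49.
Need (17/3) × 0.75ⁿ ≤ 1/49, i.e. 0.75ⁿ ≤ 3/833.
0.75¹⁹ ≈0.00422828 is still above 3/833 but 0.75²⁰ ≈0.00317121 is at or below it, so n = 20.

20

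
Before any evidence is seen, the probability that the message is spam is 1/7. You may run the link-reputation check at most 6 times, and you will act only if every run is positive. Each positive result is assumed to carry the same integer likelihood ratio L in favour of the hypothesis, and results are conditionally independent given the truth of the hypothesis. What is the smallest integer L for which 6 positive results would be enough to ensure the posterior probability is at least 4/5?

Prior odds = (1/7)/(6/7) = 1/6.
Target odds = 0.8/0.2 = 4.
Need L⁶ ≥ 4 ÷ (1/6) = 24.
1⁶ = 1 < 24 ≤ 64 = 2⁶, so L = 2.

2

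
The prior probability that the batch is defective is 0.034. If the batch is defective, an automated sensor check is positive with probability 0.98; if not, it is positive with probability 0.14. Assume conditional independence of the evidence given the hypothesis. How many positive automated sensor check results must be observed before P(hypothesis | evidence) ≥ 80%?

Prior odds: 0.034 ÷ 0.966 = 17/483.
Likelihood ratio of a positive = 0.98/0.14 = 7.
Target posterior odds = 0.8/0.2 = 4.
Require 7ⁿ ≥ 4 ÷ (17/483) = 1932/17.
7² = 49 falls short of 1932/17 but 7³ = 343 reaches it, so n = 3.

3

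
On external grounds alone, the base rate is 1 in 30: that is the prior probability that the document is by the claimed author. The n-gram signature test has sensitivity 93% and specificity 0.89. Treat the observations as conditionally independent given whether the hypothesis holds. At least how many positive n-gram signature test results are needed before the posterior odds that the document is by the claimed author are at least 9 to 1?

3

Prior odds: (1/30) ÷ (29/30) = 1/29.
False-positive rate = 1 − 0.89 = 0.11; likelihood ratio of a positive = 0.93/0.11 = 93/11.
Target odds = 9.
Require (93/11)ⁿ ≥ 9 ÷ (1/29) = 261.
(93/11)² = 8649/121 falls short of 261 but (93/11)³ = 804357/1331 reaches it, so n = 3.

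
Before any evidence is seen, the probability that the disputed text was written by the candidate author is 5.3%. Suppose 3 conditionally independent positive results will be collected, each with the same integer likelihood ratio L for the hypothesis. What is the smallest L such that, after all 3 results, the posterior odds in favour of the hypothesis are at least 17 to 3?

Prior odds = 0.053/0.947 = 53/947.
Target odds = 17/3.
Need L³ ≥ 17/3 ÷ (53/947) = 16099/159.
4³ = 64 < 16099/159 ≤ 125 = 5³, so L = 5.

5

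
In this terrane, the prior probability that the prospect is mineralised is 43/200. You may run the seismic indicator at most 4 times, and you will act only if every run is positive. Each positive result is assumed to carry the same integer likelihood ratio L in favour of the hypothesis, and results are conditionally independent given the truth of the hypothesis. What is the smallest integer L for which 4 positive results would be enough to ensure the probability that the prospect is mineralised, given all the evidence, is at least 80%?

2

Prior odds = 0.215/0.785 = 43/157.
Target odds = 0.8/0.2 = 4.
Need L⁴ ≥ 4 ÷ (43/157) = 628/43.
1⁴ = 1 < 628/43 ≤ 16 = 2⁴, so L = 2.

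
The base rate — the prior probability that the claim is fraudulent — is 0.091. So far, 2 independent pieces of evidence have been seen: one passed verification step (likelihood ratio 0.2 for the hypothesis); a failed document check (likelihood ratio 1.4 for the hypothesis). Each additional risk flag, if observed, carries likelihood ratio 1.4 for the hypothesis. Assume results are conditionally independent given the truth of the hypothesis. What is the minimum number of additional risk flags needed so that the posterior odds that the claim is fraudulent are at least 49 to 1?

23

Prior odds = 0.091/0.909 = 91/909.
Combined Bayes factor of the evidence already in hand = 0.2 × 1.4 = 0.28.
Odds after that evidence = (91/909) × 0.28 = 637/22725.
Target odds = 49.
Need 1.4ⁿ ≥ 49 ÷ (637/22725) = 22725/13.
1.4²² ≈1639.9 falls short of 22725/13 but 1.4²³ ≈2295.86 reaches it, so n = 23.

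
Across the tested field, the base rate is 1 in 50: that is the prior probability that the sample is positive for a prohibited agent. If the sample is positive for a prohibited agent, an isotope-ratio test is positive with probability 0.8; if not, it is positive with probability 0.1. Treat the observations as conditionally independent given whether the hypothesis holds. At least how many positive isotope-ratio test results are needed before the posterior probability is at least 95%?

Prior odds: 0.02 ÷ 0.98 = 1/49.
Likelihood ratio of a positive = 0.8/0.1 = 8.
Target odds: 0.95 ÷ 0.05 = 19.
Require 8ⁿ ≥ 19 ÷ (1/49) = 931.
8³ = 512 falls short of 931 but 8⁴ = 4096 reaches it, so n = 4.

4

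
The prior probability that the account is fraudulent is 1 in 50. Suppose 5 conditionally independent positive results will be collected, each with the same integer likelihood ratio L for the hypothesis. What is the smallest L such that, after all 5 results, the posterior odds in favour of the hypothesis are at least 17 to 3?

4

Prior odds = 0.02/0.98 = 1/49.
Target odds = 17/3.
Need L⁵ ≥ 17/3 ÷ (1/49) = 833/3.
3⁵ = 243 < 833/3 ≤ 1024 = 4⁵, so L = 4.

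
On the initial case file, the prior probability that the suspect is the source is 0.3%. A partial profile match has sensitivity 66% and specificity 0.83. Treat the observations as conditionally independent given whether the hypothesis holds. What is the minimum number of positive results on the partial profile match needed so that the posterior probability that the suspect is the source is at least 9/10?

6

Prior odds: 0.003 ÷ 0.997 = 3/997.
False-positive rate = 1 − 0.83 = 0.17; likelihood ratio of a positive = 0.66/0.17 = 66/17.
Target odds: 0.9 ÷ 0.1 = 9.
Need (3/997) × (66/17)ⁿ ≥ 9, i.e. (66/17)ⁿ ≥ 2991.
(66/17)⁵ ≈882.013 falls short of 2991 but (66/17)⁶ ≈3424.29 reaches it, so n = 6.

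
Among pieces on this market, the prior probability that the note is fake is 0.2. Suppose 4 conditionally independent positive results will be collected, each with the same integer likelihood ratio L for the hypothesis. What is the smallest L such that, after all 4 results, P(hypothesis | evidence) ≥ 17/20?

Prior odds = 0.2/0.8 = 0.25.
Target odds = 0.85/0.15 = 17/3.
Need L⁴ ≥ 17/3 ÷ 0.25 = 68/3.
2⁴ = 16 < 68/3 ≤ 81 = 3⁴, so L = 3.

3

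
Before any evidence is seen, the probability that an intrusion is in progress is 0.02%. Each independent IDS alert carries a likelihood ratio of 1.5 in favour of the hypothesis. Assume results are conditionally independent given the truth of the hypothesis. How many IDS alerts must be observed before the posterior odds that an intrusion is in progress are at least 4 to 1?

25

Prior odds: 0.0002 ÷ 0.9998 = 1/4999.
Likelihood ratio per IDS alert = 1.5.
Target odds = 4.
Need (1/4999) × 1.5ⁿ ≥ 4, i.e. 1.5ⁿ ≥ 19996.
1.5²⁴ ≈16834.1 falls short of 19996 but 1.5²⁵ ≈25251.2 reaches it, so n = 25.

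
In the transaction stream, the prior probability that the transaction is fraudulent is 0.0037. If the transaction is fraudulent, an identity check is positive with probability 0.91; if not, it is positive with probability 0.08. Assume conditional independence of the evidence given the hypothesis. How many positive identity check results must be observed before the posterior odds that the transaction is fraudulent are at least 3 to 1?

3

Prior odds: 0.0037 ÷ 0.9963 = 37/9963.
Likelihood ratio of a positive = 0.91/0.08 = 11.375.
Target odds = 3.
Need (37/9963) × 11.375ⁿ ≥ 3, i.e. 11.375ⁿ ≥ 29889/37.
11.375² = 129.390625 falls short of 29889/37 but 11.375³ = 753571/512 reaches it, so n = 3.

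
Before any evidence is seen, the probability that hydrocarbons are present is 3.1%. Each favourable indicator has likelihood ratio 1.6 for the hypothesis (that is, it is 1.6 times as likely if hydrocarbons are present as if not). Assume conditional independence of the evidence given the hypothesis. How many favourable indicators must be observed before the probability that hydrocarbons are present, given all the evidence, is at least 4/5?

Prior odds: 0.031 ÷ 0.969 = 31/969.
Likelihood ratio per favourable indicator = 1.6.
Target odds: 0.8 ÷ 0.2 = 4.
Need (31/969) × 1.6ⁿ ≥ 4, i.e. 1.6ⁿ ≥ 3876/31.
1.6¹⁰ ≈109.951 falls short of 3876/31 but 1.6¹¹ ≈175.922 reaches it, so n = 11.

11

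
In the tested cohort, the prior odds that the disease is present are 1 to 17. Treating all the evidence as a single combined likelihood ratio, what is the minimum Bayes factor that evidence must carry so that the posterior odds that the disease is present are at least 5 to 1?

85

Prior odds = 1/17.
Target odds = 5.
Required Bayes factor = 5 ÷ (1/17) = 85.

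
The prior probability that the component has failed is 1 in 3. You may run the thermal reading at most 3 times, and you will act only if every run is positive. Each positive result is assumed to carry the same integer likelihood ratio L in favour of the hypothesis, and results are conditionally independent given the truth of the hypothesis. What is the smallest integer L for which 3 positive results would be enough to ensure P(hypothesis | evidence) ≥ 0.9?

Prior odds = (1/3)/(2/3) = 0.5.
Target odds = 0.9/0.1 = 9.
Need L³ ≥ 9 ÷ 0.5 = 18.
2³ = 8 < 18 ≤ 27 = 3³, so L = 3.

3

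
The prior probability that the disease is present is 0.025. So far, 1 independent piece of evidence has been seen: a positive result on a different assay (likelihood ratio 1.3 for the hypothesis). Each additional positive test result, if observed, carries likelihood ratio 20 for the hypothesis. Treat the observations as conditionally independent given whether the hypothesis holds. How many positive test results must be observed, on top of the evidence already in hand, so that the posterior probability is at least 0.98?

3

Prior odds = 0.025/0.975 = 1/39.
Bayes factor of the evidence already in hand = 1.3.
Odds after that evidence = (1/39) × 1.3 = 1/30.
Target odds = 0.98/0.02 = 49.
Need 20ⁿ ≥ 49 ÷ (1/30) = 1470.
20² = 400 falls short of 1470 but 20³ = 8000 reaches it, so n = 3.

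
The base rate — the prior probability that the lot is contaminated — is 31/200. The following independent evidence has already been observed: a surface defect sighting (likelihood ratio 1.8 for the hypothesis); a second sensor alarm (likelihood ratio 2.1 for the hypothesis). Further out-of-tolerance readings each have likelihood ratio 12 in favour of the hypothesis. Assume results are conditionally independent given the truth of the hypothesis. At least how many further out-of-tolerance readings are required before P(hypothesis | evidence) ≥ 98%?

Prior odds = 0.155/0.845 = 31/169.
Combined Bayes factor of the evidence already in hand = 1.8 × 2.1 = 3.78.
Odds after that evidence = (31/169) × 3.78 = 5859/8450.
Target odds = 0.98/0.02 = 49.
Need 12ⁿ ≥ 49 ÷ (5859/8450) = 59150/837.
12¹ = 12 falls short of 59150/837 but 12² = 144 reaches it, so n = 2.

2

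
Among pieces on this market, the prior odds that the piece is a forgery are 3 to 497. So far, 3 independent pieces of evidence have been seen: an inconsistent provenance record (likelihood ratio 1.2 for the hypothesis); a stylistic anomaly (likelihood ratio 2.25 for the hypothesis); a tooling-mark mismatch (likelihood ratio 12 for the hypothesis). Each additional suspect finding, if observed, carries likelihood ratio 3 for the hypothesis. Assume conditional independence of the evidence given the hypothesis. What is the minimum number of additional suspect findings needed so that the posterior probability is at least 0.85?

Prior odds = 3/497.
Combined Bayes factor of the evidence already in hand = 1.2 × 2.25 × 12 = 32.4.
Odds after that evidence = (3/497) × 32.4 = 486/2485.
Target odds = 0.85/0.15 = 17/3.
Need 3ⁿ ≥ 17/3 ÷ (486/2485) = 42245/1458.
3³ = 27 falls short of 42245/1458 but 3⁴ = 81 reaches it, so n = 4.

4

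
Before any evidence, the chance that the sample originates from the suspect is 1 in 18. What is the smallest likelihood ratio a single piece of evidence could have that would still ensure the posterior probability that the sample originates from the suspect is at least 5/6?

Prior odds = (1/18)/(17/18) = 1/17.
Target odds = (5/6)/(1/6) = 5.
Required Bayes factor = 5 ÷ (1/17) = 85.

85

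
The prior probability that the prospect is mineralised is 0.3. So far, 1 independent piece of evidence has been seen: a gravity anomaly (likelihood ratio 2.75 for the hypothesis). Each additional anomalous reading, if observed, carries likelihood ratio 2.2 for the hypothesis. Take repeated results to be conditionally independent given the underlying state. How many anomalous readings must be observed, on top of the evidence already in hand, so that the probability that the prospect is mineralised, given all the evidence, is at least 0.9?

Prior odds = 0.3/0.7 = 3/7.
Bayes factor of the evidence already in hand = 2.75.
Odds after that evidence = (3/7) × 2.75 = 33/28.
Target odds = 0.9/0.1 = 9.
Need 2.2ⁿ ≥ 9 ÷ (33/28) = 84/11.
2.2² = 4.84 falls short of 84/11 but 2.2³ = 10.648 reaches it, so n = 3.

3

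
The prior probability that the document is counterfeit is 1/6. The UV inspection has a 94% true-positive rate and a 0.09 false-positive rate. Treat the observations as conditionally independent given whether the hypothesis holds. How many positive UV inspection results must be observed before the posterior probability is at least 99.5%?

Prior odds = (1/6)/(5/6) = 0.2.
Likelihood ratio of a positive result = 0.94/0.09 = 94/9.
Target posterior odds = 0.995/0.005 = 199.
Require (94/9)ⁿ ≥ 199 ÷ 0.2 = 995.
(94/9)² = 8836/81 falls short of 995 but (94/9)³ = 830584/729 reaches it, so n = 3.

3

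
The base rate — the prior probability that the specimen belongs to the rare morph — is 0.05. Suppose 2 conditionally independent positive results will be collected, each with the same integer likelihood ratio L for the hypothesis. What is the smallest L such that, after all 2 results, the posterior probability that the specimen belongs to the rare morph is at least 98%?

31

Prior odds = 0.05/0.95 = 1/19.
Target odds = 0.98/0.02 = 49.
Need L² ≥ 49 ÷ (1/19) = 931.
30² = 900 < 931 ≤ 961 = 31², so L = 31.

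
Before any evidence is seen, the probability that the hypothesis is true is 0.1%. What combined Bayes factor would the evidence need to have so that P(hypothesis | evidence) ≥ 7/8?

6993

Prior odds = 0.001/0.999 = 1/999.
Target odds = 0.875/0.125 = 7.
Required Bayes factor = 7 ÷ (1/999) = 6993.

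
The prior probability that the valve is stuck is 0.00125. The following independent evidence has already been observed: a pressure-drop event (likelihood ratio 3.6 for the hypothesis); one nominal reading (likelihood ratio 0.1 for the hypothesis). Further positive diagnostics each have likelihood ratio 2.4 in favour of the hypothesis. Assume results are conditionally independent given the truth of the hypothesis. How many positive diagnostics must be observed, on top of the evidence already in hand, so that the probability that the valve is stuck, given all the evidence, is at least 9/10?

12

Prior odds = 0.00125/0.99875 = 1/799.
Combined Bayes factor of the evidence already in hand = 3.6 × 0.1 = 0.36.
Odds after that evidence = (1/799) × 0.36 = 9/19975.
Target odds = 0.9/0.1 = 9.
Need 2.4ⁿ ≥ 9 ÷ (9/19975) = 19975.
2.4¹¹ ≈15216.8 falls short of 19975 but 2.4¹² ≈36520.3 reaches it, so n = 12.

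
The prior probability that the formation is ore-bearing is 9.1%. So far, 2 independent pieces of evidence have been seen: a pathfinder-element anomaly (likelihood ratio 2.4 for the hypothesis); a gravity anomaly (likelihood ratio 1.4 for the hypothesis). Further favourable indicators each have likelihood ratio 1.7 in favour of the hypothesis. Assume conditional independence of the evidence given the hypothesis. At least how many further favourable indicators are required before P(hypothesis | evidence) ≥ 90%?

7

Prior odds = 0.091/0.909 = 91/909.
Combined Bayes factor of the evidence already in hand = 2.4 × 1.4 = 3.36.
Odds after that evidence = (91/909) × 3.36 = 2548/7575.
Target odds = 0.9/0.1 = 9.
Need 1.7ⁿ ≥ 9 ÷ (2548/7575) = 68175/2548.
1.7⁶ = 24137569/1000000 falls short of 68175/2548 but 1.7⁷ = 410338673/10000000 reaches it, so n = 7.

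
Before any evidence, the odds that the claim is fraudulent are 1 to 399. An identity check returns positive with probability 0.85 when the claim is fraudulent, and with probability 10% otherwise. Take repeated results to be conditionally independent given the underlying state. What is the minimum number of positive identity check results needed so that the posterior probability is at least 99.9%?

7

Prior odds = 1/399.
Likelihood ratio of a positive result = 0.85/0.1 = 8.5.
Target odds: 0.999 ÷ 0.001 = 999.
Need (1/399) × 8.5ⁿ ≥ 999, i.e. 8.5ⁿ ≥ 398601.
8.5⁶ = 24137569/64 falls short of 398601 but 8.5⁷ = 410338673/128 reaches it, so n = 7.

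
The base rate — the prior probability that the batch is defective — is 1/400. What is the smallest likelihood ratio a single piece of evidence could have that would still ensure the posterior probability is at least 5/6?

1995

Prior odds = 0.0025/0.9975 = 1/399.
Target odds = (5/6)/(1/6) = 5.
Required Bayes factor = 5 ÷ (1/399) = 1995.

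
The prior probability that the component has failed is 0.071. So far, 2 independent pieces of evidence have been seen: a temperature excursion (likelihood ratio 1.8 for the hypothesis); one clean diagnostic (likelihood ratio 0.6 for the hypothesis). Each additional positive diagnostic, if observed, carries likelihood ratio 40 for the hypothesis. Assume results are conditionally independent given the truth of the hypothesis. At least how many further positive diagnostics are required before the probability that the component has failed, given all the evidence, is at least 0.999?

3

Prior odds = 0.071/0.929 = 71/929.
Combined Bayes factor of the evidence already in hand = 1.8 × 0.6 = 1.08.
Odds after that evidence = (71/929) × 1.08 = 1917/23225.
Target odds = 0.999/0.001 = 999.
Need 40ⁿ ≥ 999 ÷ (1917/23225) = 859325/71.
40² = 1600 falls short of 859325/71 but 40³ = 64000 reaches it, so n = 3.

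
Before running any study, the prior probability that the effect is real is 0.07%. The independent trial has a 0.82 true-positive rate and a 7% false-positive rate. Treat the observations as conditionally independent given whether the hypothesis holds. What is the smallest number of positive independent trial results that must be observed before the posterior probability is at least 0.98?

Prior odds = 0.0007/0.9993 = 7/9993.
Likelihood ratio of a positive result = 0.82/0.07 = 82/7.
Target odds: 0.98 ÷ 0.02 = 49.
Need (7/9993) × (82/7)ⁿ ≥ 49, i.e. (82/7)ⁿ ≥ 69951.
(82/7)⁴ = 45212176/2401 falls short of 69951 but (82/7)⁵ ≈220587 reaches it, so n = 5.

5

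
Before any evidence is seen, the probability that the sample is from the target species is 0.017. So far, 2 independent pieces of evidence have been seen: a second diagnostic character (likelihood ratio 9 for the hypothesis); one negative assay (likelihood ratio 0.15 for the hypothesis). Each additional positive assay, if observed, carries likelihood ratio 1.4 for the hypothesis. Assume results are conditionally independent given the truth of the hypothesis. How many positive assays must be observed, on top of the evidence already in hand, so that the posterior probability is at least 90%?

Prior odds = 0.017/0.983 = 17/983.
Combined Bayes factor of the evidence already in hand = 9 × 0.15 = 1.35.
Odds after that evidence = (17/983) × 1.35 = 459/19660.
Target odds = 0.9/0.1 = 9.
Need 1.4ⁿ ≥ 9 ÷ (459/19660) = 19660/51.
1.4¹⁷ ≈304.913 falls short of 19660/51 but 1.4¹⁸ ≈426.879 reaches it, so n = 18.

18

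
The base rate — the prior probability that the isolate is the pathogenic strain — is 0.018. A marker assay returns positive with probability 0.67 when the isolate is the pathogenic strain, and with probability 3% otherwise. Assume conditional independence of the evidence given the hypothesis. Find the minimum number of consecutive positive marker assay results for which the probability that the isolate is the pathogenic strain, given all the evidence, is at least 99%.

3

Prior odds = 0.018/0.982 = 9/491.
Likelihood ratio of a positive result = 0.67/0.03 = 67/3.
Target odds: 0.99 ÷ 0.01 = 99.
Need (9/491) × (67/3)ⁿ ≥ 99, i.e. (67/3)ⁿ ≥ 5401.
(67/3)² = 4489/9 falls short of 5401 but (67/3)³ = 300763/27 reaches it, so n = 3.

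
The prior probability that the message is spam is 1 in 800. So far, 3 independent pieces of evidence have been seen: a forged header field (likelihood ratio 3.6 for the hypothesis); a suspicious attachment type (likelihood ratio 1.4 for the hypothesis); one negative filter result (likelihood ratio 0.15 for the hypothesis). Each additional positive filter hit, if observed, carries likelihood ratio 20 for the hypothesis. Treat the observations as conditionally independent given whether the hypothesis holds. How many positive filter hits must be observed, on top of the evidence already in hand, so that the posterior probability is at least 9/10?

4

Prior odds = 0.00125/0.99875 = 1/799.
Combined Bayes factor of the evidence already in hand = 3.6 × 1.4 × 0.15 = 0.756.
Odds after that evidence = (1/799) × 0.756 = 189/199750.
Target odds = 0.9/0.1 = 9.
Need 20ⁿ ≥ 9 ÷ (189/199750) = 199750/21.
20³ = 8000 falls short of 199750/21 but 20⁴ = 160000 reaches it, so n = 4.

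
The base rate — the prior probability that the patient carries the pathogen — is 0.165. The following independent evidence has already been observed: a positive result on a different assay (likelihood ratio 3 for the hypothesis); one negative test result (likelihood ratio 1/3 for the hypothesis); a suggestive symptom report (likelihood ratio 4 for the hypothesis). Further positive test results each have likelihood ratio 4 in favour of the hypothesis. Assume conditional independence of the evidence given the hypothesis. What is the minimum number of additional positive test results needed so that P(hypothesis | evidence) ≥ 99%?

4

Prior odds = 0.165/0.835 = 33/167.
Combined Bayes factor of the evidence already in hand = 3 × (1/3) × 4 = 4.
Odds after that evidence = (33/167) × 4 = 132/167.
Target odds = 0.99/0.01 = 99.
Need 4ⁿ ≥ 99 ÷ (132/167) = 125.25.
4³ = 64 falls short of 125.25 but 4⁴ = 256 reaches it, so n = 4.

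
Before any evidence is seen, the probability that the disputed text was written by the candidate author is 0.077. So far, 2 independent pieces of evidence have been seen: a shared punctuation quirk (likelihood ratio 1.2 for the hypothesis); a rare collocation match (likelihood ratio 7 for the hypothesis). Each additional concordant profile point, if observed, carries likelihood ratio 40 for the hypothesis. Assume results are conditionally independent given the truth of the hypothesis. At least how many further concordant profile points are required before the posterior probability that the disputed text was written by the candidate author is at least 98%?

2

Prior odds = 0.077/0.923 = 77/923.
Combined Bayes factor of the evidence already in hand = 1.2 × 7 = 8.4.
Odds after that evidence = (77/923) × 8.4 = 3234/4615.
Target odds = 0.98/0.02 = 49.
Need 40ⁿ ≥ 49 ÷ (3234/4615) = 4615/66.
40¹ = 40 falls short of 4615/66 but 40² = 1600 reaches it, so n = 2.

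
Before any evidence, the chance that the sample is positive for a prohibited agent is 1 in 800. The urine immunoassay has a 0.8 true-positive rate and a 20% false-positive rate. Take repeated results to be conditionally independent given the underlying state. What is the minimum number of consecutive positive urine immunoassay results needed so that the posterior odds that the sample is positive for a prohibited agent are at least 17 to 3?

Prior odds = 0.00125/0.99875 = 1/799.
Likelihood ratio of a positive result = 0.8/0.2 = 4.
Target odds = 17/3.
Require 4ⁿ ≥ 17/3 ÷ (1/799) = 13583/3.
4⁶ = 4096 falls short of 13583/3 but 4⁷ = 16384 reaches it, so n = 7.

7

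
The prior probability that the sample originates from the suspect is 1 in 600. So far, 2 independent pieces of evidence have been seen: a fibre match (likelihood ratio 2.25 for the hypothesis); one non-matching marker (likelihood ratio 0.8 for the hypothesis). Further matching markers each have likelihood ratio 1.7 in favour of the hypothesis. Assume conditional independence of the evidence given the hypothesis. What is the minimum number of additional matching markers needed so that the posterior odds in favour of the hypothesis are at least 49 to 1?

19

Prior odds = (1/600)/(599/600) = 1/599.
Combined Bayes factor of the evidence already in hand = 2.25 × 0.8 = 1.8.
Odds after that evidence = (1/599) × 1.8 = 9/2995.
Target odds = 49.
Need 1.7ⁿ ≥ 49 ÷ (9/2995) = 146755/9.
1.7¹⁸ ≈14063.1 falls short of 146755/9 but 1.7¹⁹ ≈23907.2 reaches it, so n = 19.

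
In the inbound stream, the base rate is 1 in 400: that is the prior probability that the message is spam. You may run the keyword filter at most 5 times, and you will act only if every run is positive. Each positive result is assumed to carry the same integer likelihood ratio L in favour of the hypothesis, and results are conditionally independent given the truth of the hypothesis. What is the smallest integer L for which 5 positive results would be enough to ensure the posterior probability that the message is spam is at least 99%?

9

Prior odds = 0.0025/0.9975 = 1/399.
Target odds = 0.99/0.01 = 99.
Need L⁵ ≥ 99 ÷ (1/399) = 39501.
8⁵ = 32768 < 39501 ≤ 59049 = 9⁵, so L = 9.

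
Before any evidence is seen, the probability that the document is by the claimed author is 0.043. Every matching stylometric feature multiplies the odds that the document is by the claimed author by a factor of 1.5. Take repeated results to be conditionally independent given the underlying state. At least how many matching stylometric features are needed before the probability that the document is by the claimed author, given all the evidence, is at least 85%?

12

Prior odds = 0.043/0.957 = 43/957.
Likelihood ratio per matching stylometric feature = 1.5.
Target odds: 0.85 ÷ 0.15 = 17/3.
Need (43/957) × 1.5ⁿ ≥ 17/3, i.e. 1.5ⁿ ≥ 5423/43.
1.5¹¹ = 177147/2048 falls short of 5423/43 but 1.5¹² = 531441/4096 reaches it, so n = 12.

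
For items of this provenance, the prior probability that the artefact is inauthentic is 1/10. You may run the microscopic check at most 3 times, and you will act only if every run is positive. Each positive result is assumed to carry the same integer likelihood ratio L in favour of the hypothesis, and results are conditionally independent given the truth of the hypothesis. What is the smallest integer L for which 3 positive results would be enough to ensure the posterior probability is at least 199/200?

Prior odds = 0.1/0.9 = 1/9.
Target odds = 0.995/0.005 = 199.
Need L³ ≥ 199 ÷ (1/9) = 1791.
12³ = 1728 < 1791 ≤ 2197 = 13³, so L = 13.

13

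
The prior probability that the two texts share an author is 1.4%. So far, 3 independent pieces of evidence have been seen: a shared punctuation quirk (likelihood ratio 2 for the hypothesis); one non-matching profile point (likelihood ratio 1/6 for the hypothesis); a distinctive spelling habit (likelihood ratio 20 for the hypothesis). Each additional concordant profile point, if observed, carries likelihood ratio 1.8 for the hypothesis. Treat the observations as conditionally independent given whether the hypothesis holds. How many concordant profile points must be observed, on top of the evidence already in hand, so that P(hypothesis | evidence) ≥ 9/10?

8

Prior odds = 0.014/0.986 = 7/493.
Combined Bayes factor of the evidence already in hand = 2 × (1/6) × 20 = 20/3.
Odds after that evidence = (7/493) × 20/3 = 140/1479.
Target odds = 0.9/0.1 = 9.
Need 1.8ⁿ ≥ 9 ÷ (140/1479) = 13311/140.
1.8⁷ = 4782969/78125 falls short of 13311/140 but 1.8⁸ = 43046721/390625 reaches it, so n = 8.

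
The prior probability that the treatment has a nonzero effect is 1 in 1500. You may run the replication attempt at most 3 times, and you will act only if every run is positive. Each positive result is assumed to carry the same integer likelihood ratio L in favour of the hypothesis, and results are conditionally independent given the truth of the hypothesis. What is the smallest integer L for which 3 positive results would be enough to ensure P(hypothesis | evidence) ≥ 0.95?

31

Prior odds = (1/1500)/(1499/1500) = 1/1499.
Target odds = 0.95/0.05 = 19.
Need L³ ≥ 19 ÷ (1/1499) = 28481.
30³ = 27000 < 28481 ≤ 29791 = 31³, so L = 31.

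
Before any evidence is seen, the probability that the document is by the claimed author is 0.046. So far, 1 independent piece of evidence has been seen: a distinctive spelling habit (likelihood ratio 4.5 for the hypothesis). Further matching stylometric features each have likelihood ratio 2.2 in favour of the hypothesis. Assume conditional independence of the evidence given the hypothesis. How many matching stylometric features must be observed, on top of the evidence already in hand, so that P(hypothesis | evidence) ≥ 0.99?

8

Prior odds = 0.046/0.954 = 23/477.
Bayes factor of the evidence already in hand = 4.5.
Odds after that evidence = (23/477) × 4.5 = 23/106.
Target odds = 0.99/0.01 = 99.
Need 2.2ⁿ ≥ 99 ÷ (23/106) = 10494/23.
2.2⁷ = 19487171/78125 falls short of 10494/23 but 2.2⁸ = 214358881/390625 reaches it, so n = 8.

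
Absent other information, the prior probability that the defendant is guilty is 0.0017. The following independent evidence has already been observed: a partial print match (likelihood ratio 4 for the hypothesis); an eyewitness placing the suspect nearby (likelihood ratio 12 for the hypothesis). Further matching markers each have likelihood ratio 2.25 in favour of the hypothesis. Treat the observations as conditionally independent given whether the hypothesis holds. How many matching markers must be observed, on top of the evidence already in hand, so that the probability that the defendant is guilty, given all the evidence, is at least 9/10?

Prior odds = 0.0017/0.9983 = 17/9983.
Combined Bayes factor of the evidence already in hand = 4 × 12 = 48.
Odds after that evidence = (17/9983) × 48 = 816/9983.
Target odds = 0.9/0.1 = 9.
Need 2.25ⁿ ≥ 9 ÷ (816/9983) = 29949/272.
2.25⁵ = 59049/1024 falls short of 29949/272 but 2.25⁶ = 531441/4096 reaches it, so n = 6.

6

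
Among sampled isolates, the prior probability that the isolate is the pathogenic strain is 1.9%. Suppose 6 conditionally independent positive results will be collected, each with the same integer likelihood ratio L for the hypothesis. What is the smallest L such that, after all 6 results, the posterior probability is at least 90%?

Prior odds = 0.019/0.981 = 19/981.
Target odds = 0.9/0.1 = 9.
Need L⁶ ≥ 9 ÷ (19/981) = 8829/19.
2⁶ = 64 < 8829/19 ≤ 729 = 3⁶, so L = 3.

3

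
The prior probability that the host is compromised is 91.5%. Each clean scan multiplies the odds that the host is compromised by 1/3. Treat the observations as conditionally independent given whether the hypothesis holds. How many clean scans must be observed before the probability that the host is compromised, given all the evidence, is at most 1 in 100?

Prior odds = 0.915/0.085 = 183/17.
Likelihood ratio per clean scan = 1/3.
Target posterior odds = 0.01/0.99 = 1/99.
Need (183/17) × (1/3)ⁿ ≤ 1/99, i.e. (1/3)ⁿ ≤ 17/18117.
(1/3)⁶ = 1/729 is still above 17/18117 but (1/3)⁷ = 1/2187 is at or below it, so n = 7.

7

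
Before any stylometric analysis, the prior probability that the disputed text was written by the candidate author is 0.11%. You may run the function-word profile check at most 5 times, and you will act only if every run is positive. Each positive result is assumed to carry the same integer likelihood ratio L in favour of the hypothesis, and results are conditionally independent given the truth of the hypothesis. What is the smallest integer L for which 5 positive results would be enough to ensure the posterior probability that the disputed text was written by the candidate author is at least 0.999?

Prior odds = 0.0011/0.9989 = 11/9989.
Target odds = 0.999/0.001 = 999.
Need L⁵ ≥ 999 ÷ (11/9989) = 9979011/11.
15⁵ = 759375 < 9979011/11 ≤ 1048576 = 16⁵, so L = 16.

16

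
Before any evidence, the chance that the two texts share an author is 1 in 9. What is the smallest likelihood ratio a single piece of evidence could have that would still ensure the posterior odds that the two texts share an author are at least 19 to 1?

152

Prior odds = (1/9)/(8/9) = 0.125.
Target odds = 19.
Required Bayes factor = 19 ÷ 0.125 = 152.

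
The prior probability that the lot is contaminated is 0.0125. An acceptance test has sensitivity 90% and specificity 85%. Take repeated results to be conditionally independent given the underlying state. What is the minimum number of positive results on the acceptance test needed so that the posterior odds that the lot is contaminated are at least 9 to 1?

Prior odds: 0.0125 ÷ 0.9875 = 1/79.
False-positive rate = 1 − 0.85 = 0.15; likelihood ratio of a positive = 0.9/0.15 = 6.
Target odds = 9.
Need (1/79) × 6ⁿ ≥ 9, i.e. 6ⁿ ≥ 711.
6³ = 216 falls short of 711 but 6⁴ = 1296 reaches it, so n = 4.

4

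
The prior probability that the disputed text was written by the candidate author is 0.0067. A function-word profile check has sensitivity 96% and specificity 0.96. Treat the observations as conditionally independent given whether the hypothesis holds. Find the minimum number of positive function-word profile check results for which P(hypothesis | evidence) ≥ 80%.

3

Prior odds: 0.0067 ÷ 0.9933 = 67/9933.
False-positive rate = 1 − 0.96 = 0.04; likelihood ratio of a positive = 0.96/0.04 = 24.
Target odds: 0.8 ÷ 0.2 = 4.
Need (67/9933) × 24ⁿ ≥ 4, i.e. 24ⁿ ≥ 39732/67.
24² = 576 falls short of 39732/67 but 24³ = 13824 reaches it, so n = 3.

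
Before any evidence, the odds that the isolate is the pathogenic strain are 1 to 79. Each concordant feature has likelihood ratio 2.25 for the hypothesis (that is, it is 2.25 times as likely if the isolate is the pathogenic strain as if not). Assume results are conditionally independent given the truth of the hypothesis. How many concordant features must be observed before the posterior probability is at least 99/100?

Prior odds = 1/79.
Likelihood ratio per concordant feature = 2.25.
Target odds: 0.99 ÷ 0.01 = 99.
Need (1/79) × 2.25ⁿ ≥ 99, i.e. 2.25ⁿ ≥ 7821.
2.25¹¹ ≈7481.83 falls short of 7821 but 2.25¹² ≈16834.1 reaches it, so n = 12.

12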